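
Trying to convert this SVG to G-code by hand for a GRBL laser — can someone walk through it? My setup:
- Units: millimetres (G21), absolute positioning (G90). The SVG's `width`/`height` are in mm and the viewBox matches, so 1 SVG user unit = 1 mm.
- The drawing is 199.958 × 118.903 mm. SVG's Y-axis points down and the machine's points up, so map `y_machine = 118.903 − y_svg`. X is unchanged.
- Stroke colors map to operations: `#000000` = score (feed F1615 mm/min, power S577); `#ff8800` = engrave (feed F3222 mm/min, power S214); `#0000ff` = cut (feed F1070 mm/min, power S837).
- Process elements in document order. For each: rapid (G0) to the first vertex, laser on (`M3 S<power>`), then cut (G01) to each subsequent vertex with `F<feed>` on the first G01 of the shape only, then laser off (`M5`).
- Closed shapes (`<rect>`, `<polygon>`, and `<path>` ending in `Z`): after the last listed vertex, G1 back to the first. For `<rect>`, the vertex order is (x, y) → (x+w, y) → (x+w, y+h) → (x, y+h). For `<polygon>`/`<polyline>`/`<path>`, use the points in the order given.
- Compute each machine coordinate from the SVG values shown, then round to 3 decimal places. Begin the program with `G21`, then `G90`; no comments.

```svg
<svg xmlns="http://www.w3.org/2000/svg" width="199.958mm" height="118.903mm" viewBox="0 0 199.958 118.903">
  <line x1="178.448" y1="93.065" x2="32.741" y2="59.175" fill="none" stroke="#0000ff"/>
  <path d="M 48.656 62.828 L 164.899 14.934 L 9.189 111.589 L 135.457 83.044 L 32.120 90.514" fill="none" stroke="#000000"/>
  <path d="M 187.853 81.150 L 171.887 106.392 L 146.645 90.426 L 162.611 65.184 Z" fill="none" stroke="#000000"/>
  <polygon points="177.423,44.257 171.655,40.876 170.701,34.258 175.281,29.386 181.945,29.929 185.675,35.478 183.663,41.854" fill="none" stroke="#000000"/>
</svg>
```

G21
G90
G0 X178.448 Y25.838
M3 S837
G01 X32.741 Y59.728 F1070
M5
G0 X48.656 Y56.075
M3 S577
G01 X164.899 Y103.969 F1615
G01 X9.189 Y7.314
G01 X135.457 Y35.859
G01 X32.120 Y28.389
M5
G0 X187.853 Y37.753
M3 S577
G01 X171.887 Y12.511 F1615
G01 X146.645 Y28.477
G01 X162.611 Y53.719
G01 X187.853 Y37.753
M5
G0 X177.423 Y74.646
M3 S577
G01 X171.655 Y78.027 F1615
G01 X170.701 Y84.645
G01 X175.281 Y89.517
G01 X181.945 Y88.974
G01 X185.675 Y83.425
G01 X183.663 Y77.049
G01 X177.423 Y74.646
M5

viewBox `0 0 199.958 118.903` with mm width/height → 1 unit = 1 mm. Flip: y_m = 118.903 − y_svg.

**Shape 1** — `<line>` line segment, stroke `#0000ff` → cut (S837, F1070). Machine vertices: (178.448,25.838) → (32.741,59.728). Open path.

**Shape 2** — `<path>` open polyline, stroke `#000000` → score (S577, F1615). Machine vertices: (48.656,56.075) → (164.899,103.969) → (9.189,7.314) → (135.457,35.859) → (32.120,28.389). Open path.

**Shape 3** — `<path>` regular polygon, stroke `#000000` → score (S577, F1615). Machine vertices: (187.853,37.753) → (171.887,12.511) → (146.645,28.477) → (162.611,53.719) → (187.853,37.753). Closed: final G1 returns to the first vertex.

**Shape 4** — `<polygon>` regular polygon, stroke `#000000` → score (S577, F1615). Machine vertices: (177.423,74.646) → (171.655,78.027) → (170.701,84.645) → (175.281,89.517) → (181.945,88.974) → (185.675,83.425) → (183.663,77.049) → (177.423,74.646). Closed: final G1 returns to the first vertex.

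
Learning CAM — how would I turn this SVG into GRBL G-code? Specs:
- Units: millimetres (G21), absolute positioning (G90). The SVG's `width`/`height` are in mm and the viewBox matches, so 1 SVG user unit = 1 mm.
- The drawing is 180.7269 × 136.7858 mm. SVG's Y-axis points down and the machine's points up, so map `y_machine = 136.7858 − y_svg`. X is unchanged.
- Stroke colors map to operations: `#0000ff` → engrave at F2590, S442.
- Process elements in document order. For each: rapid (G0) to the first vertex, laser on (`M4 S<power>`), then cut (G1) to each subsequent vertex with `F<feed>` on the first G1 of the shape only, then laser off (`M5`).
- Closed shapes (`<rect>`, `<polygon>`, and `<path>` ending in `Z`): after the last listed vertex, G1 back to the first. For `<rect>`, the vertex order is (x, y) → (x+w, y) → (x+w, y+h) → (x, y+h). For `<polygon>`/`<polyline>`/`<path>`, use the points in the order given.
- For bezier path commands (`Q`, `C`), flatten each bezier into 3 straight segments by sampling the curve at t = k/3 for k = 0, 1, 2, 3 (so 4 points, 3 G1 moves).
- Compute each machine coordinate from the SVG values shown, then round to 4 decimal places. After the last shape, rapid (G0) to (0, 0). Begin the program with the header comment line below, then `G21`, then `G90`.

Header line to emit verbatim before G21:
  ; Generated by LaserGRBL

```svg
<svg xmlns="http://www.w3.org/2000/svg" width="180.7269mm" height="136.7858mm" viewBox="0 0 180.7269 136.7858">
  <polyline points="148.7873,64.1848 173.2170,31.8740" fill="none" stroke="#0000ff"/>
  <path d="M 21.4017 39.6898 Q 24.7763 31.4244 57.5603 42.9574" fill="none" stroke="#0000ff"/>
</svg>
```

viewBox `0 0 180.7269 136.7858` with mm width/height → 1 unit = 1 mm. Flip: y_m = 136.7858 − y_svg.

**Shape 1** — `<polyline>` line segment, stroke `#0000ff` → engrave (S442, F2590). Machine vertices: (148.7873,72.6010) → (173.2170,104.9118). Open path.

**Shape 2** — `<path>` quadratic bezier, stroke `#0000ff` → engrave (S442, F2590). Control points (SVG): P0=(21.4017,39.6898), P1=(24.7763,31.4244), P2=(57.5603,42.9574); sampled at t=k/3. Machine vertices: (21.4017,97.0960) → (26.9191,100.4064) → (38.9720,99.3172) → (57.5603,93.8284). Open path.

; Generated by LaserGRBL
G21
G90
G0 X148.7873 Y72.6010
M4 S442
G1 X173.2170 Y104.9118 F2590
M5
G0 X21.4017 Y97.0960
M4 S442
G1 X26.9191 Y100.4064 F2590
G1 X38.9720 Y99.3172
G1 X57.5603 Y93.8284
M5
G0 X0.0000 Y0.0000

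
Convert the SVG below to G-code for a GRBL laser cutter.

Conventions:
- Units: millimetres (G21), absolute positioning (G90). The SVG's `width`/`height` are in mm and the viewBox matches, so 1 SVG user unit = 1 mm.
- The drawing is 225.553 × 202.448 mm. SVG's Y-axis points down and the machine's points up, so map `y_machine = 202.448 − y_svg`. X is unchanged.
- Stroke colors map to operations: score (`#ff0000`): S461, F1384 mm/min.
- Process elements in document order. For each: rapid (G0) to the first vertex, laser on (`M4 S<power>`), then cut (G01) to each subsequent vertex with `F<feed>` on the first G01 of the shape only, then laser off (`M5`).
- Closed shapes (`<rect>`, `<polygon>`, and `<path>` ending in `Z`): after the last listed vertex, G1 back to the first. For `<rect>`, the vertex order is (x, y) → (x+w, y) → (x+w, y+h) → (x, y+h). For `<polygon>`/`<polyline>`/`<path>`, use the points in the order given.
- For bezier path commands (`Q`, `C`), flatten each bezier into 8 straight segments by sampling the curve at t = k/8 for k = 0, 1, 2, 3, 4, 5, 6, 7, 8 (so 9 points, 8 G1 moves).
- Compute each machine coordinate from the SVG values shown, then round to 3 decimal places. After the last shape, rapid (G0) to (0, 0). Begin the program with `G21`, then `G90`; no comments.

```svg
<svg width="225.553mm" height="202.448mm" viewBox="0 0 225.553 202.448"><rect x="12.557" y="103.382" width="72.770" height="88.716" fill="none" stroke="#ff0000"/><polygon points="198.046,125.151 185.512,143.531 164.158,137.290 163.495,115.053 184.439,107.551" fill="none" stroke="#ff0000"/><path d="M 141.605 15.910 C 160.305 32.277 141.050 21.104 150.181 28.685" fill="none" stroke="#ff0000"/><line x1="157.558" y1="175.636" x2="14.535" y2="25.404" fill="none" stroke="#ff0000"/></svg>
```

G21
G90
G0 X12.557 Y99.066
M4 S461
G01 X85.327 Y99.066 F1384
G01 X85.327 Y10.350
G01 X12.557 Y10.350
G01 X12.557 Y99.066
M5
G0 X198.046 Y77.297
M4 S461
G01 X185.512 Y58.917 F1384
G01 X164.158 Y65.158
G01 X163.495 Y87.395
G01 X184.439 Y94.897
G01 X198.046 Y77.297
M5
G0 X141.605 Y186.538
M4 S461
G01 X146.968 Y181.601 F1384
G01 X149.550 Y178.703
G01 X150.129 Y177.302
G01 X149.481 Y176.856
G01 X148.386 Y176.821
G01 X147.619 Y176.656
G01 X147.958 Y175.817
G01 X150.181 Y173.763
M5
G0 X157.558 Y26.812
M4 S461
G01 X14.535 Y177.044 F1384
M5
G0 X0.000 Y0.000

Since the viewBox matches the mm dimensions, user units are millimetres directly. The only transform is the Y-flip y_m = 202.448 − y_svg.

Shape 1 is a rectangle drawn with `<rect>`. Its stroke #ff0000 means score at S461, F1384. After flipping Y the toolpath is (12.557,99.066) → (85.327,99.066) → (85.327,10.350) → (12.557,10.350) → (12.557,99.066), returning to the start.

Shape 2 is a regular polygon drawn with `<polygon>`. Its stroke #ff0000 means score at S461, F1384. After flipping Y the toolpath is (198.046,77.297) → (185.512,58.917) → (164.158,65.158) → (163.495,87.395) → (184.439,94.897) → (198.046,77.297), returning to the start.

Shape 3 is a cubic bezier drawn with `<path>`. Its stroke #ff0000 means score at S461, F1384. After flipping Y the toolpath is (141.605,186.538) → (146.968,181.601) → (149.550,178.703) → (150.129,177.302) → (149.481,176.856) → (148.386,176.821) → (147.619,176.656) → (147.958,175.817) → (150.181,173.763).

Shape 4 is a line segment drawn with `<line>`. Its stroke #ff0000 means score at S461, F1384. After flipping Y the toolpath is (157.558,26.812) → (14.535,177.044).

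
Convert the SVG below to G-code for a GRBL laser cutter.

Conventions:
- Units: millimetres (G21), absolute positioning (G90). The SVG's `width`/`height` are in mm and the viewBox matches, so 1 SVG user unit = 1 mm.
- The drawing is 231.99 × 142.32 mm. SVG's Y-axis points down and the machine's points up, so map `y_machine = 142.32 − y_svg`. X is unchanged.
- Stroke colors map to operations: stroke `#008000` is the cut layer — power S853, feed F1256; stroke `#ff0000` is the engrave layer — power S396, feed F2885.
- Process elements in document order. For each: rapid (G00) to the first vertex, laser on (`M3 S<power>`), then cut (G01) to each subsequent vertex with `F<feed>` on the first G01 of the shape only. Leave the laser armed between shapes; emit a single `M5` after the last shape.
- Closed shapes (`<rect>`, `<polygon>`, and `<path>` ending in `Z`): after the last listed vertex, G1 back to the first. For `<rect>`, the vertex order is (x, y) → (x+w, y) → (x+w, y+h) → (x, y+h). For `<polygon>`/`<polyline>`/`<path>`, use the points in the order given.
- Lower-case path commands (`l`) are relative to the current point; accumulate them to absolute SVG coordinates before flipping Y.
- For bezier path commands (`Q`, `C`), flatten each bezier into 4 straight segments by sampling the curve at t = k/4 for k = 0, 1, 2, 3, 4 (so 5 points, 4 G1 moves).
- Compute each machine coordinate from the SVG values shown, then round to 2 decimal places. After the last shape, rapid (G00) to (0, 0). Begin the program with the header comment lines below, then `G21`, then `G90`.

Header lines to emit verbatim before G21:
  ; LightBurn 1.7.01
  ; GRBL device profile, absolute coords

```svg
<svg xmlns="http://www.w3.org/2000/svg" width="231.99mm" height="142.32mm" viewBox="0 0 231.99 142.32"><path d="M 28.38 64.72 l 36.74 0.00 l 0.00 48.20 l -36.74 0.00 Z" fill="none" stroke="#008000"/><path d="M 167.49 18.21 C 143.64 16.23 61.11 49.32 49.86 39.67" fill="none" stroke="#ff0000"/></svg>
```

Since the viewBox matches the mm dimensions, user units are millimetres directly. The only transform is the Y-flip y_m = 142.32 − y_svg.

Shape 1 is a rectangle drawn with `<path>`. Its stroke #008000 means cut at S853, F1256. After flipping Y the toolpath is (28.38,77.60) → (65.12,77.60) → (65.12,29.40) → (28.38,29.40) → (28.38,77.60), returning to the start.

Shape 2 is a cubic bezier drawn with `<path>`. Its stroke #ff0000 means engrave at S396, F2885. After flipping Y the toolpath is (167.49,124.11) → (140.63,120.24) → (103.95,110.50) → (69.63,102.21) → (49.86,102.65).

; LightBurn 1.7.01
; GRBL device profile, absolute coords
G21
G90
G00 X28.38 Y77.60
M3 S853
G01 X65.12 Y77.60 F1256
G01 X65.12 Y29.40
G01 X28.38 Y29.40
G01 X28.38 Y77.60
G00 X167.49 Y124.11
M3 S396
G01 X140.63 Y120.24 F2885
G01 X103.95 Y110.50
G01 X69.63 Y102.21
G01 X49.86 Y102.65
M5
G00 X0.00 Y0.00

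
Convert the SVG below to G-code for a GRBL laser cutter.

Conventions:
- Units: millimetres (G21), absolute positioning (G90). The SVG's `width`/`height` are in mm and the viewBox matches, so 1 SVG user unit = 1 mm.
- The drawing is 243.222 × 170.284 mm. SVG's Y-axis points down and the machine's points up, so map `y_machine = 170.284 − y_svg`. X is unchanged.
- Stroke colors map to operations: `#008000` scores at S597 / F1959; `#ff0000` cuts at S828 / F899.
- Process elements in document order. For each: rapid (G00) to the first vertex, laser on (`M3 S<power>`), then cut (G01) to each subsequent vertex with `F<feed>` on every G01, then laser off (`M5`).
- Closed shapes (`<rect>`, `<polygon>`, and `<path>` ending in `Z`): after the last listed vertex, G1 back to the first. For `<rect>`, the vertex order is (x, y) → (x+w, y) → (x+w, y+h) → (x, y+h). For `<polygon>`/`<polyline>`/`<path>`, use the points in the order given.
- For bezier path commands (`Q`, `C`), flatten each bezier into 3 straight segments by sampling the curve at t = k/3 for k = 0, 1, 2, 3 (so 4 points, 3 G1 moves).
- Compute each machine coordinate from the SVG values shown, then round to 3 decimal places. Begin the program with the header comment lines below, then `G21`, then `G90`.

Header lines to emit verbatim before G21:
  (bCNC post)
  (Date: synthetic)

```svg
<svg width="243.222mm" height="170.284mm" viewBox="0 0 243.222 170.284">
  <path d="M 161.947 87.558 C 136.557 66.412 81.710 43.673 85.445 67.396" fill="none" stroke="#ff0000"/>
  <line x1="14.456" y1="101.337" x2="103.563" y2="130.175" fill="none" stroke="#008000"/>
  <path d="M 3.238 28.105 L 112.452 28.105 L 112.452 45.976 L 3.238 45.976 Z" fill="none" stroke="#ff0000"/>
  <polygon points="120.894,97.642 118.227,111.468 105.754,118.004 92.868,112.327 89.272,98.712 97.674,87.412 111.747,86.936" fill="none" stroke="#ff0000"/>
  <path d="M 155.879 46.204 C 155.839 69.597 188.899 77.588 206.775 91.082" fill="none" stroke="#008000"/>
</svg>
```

(bCNC post)
(Date: synthetic)
G21
G90
G00 X161.947 Y82.726
M3 S828
G01 X129.999 Y102.623 F899
G01 X97.977 Y112.903 F899
G01 X85.445 Y102.888 F899
M5
G00 X14.456 Y68.947
M3 S597
G01 X103.563 Y40.109 F1959
M5
G00 X3.238 Y142.179
M3 S828
G01 X112.452 Y142.179 F899
G01 X112.452 Y124.308 F899
G01 X3.238 Y124.308 F899
G01 X3.238 Y142.179 F899
M5
G00 X120.894 Y72.642
M3 S828
G01 X118.227 Y58.816 F899
G01 X105.754 Y52.280 F899
G01 X92.868 Y57.957 F899
G01 X89.272 Y71.572 F899
G01 X97.674 Y82.872 F899
G01 X111.747 Y83.348 F899
G01 X120.894 Y72.642 F899
M5
G00 X155.879 Y124.080
M3 S597
G01 X165.084 Y105.047 F1959
G01 X185.626 Y91.636 F1959
G01 X206.775 Y79.202 F1959
M5

1 u = 1 mm; y_m = 170.284 − y.

[1] `<path>` cubic bezier, #ff0000→cut S828 F899: (161.947,82.726) → (129.999,102.623) → (97.977,112.903) → (85.445,102.888)

[2] `<line>` line segment, #008000→score S597 F1959: (14.456,68.947) → (103.563,40.109)

[3] `<path>` rectangle, #ff0000→cut S828 F899: (3.238,142.179) → (112.452,142.179) → (112.452,124.308) → (3.238,124.308) → (3.238,142.179) (closed)

[4] `<polygon>` regular polygon, #ff0000→cut S828 F899: (120.894,72.642) → (118.227,58.816) → (105.754,52.280) → (92.868,57.957) → (89.272,71.572) → (97.674,82.872) → (111.747,83.348) → (120.894,72.642) (closed)

[5] `<path>` cubic bezier, #008000→score S597 F1959: (155.879,124.080) → (165.084,105.047) → (185.626,91.636) → (206.775,79.202)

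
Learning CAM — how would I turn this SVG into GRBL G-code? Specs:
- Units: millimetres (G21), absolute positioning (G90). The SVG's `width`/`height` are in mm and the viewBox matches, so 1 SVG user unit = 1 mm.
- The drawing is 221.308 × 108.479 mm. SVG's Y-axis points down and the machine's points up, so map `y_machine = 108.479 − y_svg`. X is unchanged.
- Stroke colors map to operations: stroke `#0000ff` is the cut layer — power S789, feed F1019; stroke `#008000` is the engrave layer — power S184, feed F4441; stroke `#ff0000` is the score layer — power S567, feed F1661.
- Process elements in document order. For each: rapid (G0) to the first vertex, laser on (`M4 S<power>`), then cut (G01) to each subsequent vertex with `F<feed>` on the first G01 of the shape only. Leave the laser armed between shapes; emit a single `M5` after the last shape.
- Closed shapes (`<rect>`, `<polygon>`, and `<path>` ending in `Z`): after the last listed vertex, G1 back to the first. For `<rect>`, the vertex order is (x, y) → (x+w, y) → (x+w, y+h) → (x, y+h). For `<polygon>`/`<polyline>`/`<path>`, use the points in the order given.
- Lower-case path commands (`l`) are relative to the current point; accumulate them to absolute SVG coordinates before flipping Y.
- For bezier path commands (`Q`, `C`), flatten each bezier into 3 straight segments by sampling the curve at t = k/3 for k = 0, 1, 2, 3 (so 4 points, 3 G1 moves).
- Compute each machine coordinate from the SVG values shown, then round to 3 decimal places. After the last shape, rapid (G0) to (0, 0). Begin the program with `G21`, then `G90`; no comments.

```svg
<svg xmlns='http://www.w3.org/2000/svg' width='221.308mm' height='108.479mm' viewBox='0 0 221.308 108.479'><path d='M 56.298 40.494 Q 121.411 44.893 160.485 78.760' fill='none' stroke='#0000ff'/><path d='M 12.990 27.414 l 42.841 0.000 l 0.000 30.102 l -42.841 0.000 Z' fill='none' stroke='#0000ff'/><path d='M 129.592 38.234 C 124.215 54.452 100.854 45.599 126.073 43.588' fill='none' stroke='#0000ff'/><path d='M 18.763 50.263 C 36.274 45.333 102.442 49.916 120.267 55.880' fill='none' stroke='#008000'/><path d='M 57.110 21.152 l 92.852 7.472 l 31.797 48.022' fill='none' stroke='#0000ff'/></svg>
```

Since the viewBox matches the mm dimensions, user units are millimetres directly. The only transform is the Y-flip y_m = 108.479 − y_svg.

Shape 1 is a quadratic bezier drawn with `<path>`. Its stroke #0000ff means cut at S789, F1019. After flipping Y the toolpath is (56.298,67.985) → (96.813,61.778) → (131.542,49.023) → (160.485,29.719).

Shape 2 is a rectangle drawn with `<path>`. Its stroke #0000ff means cut at S789, F1019. After flipping Y the toolpath is (12.990,81.065) → (55.831,81.065) → (55.831,50.963) → (12.990,50.963) → (12.990,81.065), returning to the start.

Shape 3 is a cubic bezier drawn with `<path>`. Its stroke #0000ff means cut at S789, F1019. After flipping Y the toolpath is (129.592,70.245) → (120.686,61.202) → (114.582,61.781) → (126.073,64.891).

Shape 4 is a cubic bezier drawn with `<path>`. Its stroke #008000 means engrave at S184, F4441. After flipping Y the toolpath is (18.763,58.216) → (48.900,60.276) → (89.920,57.801) → (120.267,52.599).

Shape 5 is a open polyline drawn with `<path>`. Its stroke #0000ff means cut at S789, F1019. After flipping Y the toolpath is (57.110,87.327) → (149.962,79.855) → (181.759,31.833).

G21
G90
G0 X56.298 Y67.985
M4 S789
G01 X96.813 Y61.778 F1019
G01 X131.542 Y49.023
G01 X160.485 Y29.719
G0 X12.990 Y81.065
M4 S789
G01 X55.831 Y81.065 F1019
G01 X55.831 Y50.963
G01 X12.990 Y50.963
G01 X12.990 Y81.065
G0 X129.592 Y70.245
M4 S789
G01 X120.686 Y61.202 F1019
G01 X114.582 Y61.781
G01 X126.073 Y64.891
G0 X18.763 Y58.216
M4 S184
G01 X48.900 Y60.276 F4441
G01 X89.920 Y57.801
G01 X120.267 Y52.599
G0 X57.110 Y87.327
M4 S789
G01 X149.962 Y79.855 F1019
G01 X181.759 Y31.833
M5
G0 X0.000 Y0.000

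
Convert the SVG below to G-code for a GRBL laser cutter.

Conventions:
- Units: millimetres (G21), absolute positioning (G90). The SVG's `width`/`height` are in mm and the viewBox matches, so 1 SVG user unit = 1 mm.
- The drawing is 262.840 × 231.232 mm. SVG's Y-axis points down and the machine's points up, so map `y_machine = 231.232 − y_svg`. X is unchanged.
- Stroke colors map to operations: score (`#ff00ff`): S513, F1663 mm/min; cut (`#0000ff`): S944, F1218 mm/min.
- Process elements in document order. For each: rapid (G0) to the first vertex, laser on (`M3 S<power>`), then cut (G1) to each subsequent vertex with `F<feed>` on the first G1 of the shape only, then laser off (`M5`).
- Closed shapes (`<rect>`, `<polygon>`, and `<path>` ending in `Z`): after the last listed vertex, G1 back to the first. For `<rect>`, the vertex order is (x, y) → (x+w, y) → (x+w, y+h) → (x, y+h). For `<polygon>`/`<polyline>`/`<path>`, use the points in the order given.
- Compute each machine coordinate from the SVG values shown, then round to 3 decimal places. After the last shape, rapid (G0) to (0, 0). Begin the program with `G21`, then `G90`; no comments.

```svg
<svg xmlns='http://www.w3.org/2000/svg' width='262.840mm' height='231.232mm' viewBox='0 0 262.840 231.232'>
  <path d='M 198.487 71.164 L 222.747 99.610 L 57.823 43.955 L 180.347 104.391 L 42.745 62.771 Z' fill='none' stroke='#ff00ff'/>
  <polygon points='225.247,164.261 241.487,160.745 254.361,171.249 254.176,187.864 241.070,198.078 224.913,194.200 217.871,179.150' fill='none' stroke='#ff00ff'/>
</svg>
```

viewBox `0 0 262.840 231.232` with mm width/height → 1 unit = 1 mm. Flip: y_m = 231.232 − y_svg.

**Shape 1** — `<path>` closed polygon, stroke `#ff00ff` → score (S513, F1663). Machine vertices: (198.487,160.068) → (222.747,131.622) → (57.823,187.277) → (180.347,126.841) → (42.745,168.461) → (198.487,160.068). Closed: final G1 returns to the first vertex.

**Shape 2** — `<polygon>` regular polygon, stroke `#ff00ff` → score (S513, F1663). Machine vertices: (225.247,66.971) → (241.487,70.487) → (254.361,59.983) → (254.176,43.368) → (241.070,33.154) → (224.913,37.032) → (217.871,52.082) → (225.247,66.971). Closed: final G1 returns to the first vertex.

G21
G90
G0 X198.487 Y160.068
M3 S513
G1 X222.747 Y131.622 F1663
G1 X57.823 Y187.277
G1 X180.347 Y126.841
G1 X42.745 Y168.461
G1 X198.487 Y160.068
M5
G0 X225.247 Y66.971
M3 S513
G1 X241.487 Y70.487 F1663
G1 X254.361 Y59.983
G1 X254.176 Y43.368
G1 X241.070 Y33.154
G1 X224.913 Y37.032
G1 X217.871 Y52.082
G1 X225.247 Y66.971
M5
G0 X0.000 Y0.000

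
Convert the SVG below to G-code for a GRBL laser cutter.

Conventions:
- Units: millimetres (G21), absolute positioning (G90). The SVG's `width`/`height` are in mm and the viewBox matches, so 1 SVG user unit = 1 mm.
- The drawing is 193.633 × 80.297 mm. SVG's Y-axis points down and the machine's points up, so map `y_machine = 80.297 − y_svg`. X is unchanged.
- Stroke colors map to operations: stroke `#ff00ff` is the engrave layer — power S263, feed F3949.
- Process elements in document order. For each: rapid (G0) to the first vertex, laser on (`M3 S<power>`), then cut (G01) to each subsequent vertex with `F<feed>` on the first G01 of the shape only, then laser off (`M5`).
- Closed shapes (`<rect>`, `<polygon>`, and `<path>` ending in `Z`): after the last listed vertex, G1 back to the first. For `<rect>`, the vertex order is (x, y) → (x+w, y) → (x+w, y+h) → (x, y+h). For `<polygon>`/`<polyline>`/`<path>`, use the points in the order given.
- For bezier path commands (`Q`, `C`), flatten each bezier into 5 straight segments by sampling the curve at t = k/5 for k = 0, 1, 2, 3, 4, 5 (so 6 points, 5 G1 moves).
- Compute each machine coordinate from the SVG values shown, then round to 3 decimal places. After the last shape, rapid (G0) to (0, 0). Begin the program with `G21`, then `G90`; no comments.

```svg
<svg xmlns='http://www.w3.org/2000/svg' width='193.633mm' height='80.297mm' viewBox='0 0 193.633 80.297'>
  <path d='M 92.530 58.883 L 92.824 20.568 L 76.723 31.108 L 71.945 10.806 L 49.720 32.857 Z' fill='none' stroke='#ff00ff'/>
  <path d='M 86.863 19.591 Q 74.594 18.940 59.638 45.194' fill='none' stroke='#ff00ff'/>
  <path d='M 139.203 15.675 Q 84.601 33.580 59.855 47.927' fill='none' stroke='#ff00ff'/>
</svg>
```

G21
G90
G0 X92.530 Y21.414
M3 S263
G01 X92.824 Y59.729 F3949
G01 X76.723 Y49.189
G01 X71.945 Y69.491
G01 X49.720 Y47.440
G01 X92.530 Y21.414
M5
G0 X86.863 Y60.706
M3 S263
G01 X81.848 Y59.890 F3949
G01 X76.618 Y56.922
G01 X71.173 Y51.801
G01 X65.513 Y44.528
G01 X59.638 Y35.103
M5
G0 X139.203 Y64.622
M3 S263
G01 X118.556 Y57.602 F3949
G01 X100.298 Y50.867
G01 X84.429 Y44.417
G01 X70.948 Y38.251
G01 X59.855 Y32.370
M5
G0 X0.000 Y0.000

viewBox `0 0 193.633 80.297` with mm width/height → 1 unit = 1 mm. Flip: y_m = 80.297 − y_svg.

**Shape 1** — `<path>` closed polygon, stroke `#ff00ff` → engrave (S263, F3949). Machine vertices: (92.530,21.414) → (92.824,59.729) → (76.723,49.189) → (71.945,69.491) → (49.720,47.440) → (92.530,21.414). Closed: final G1 returns to the first vertex.

**Shape 2** — `<path>` quadratic bezier, stroke `#ff00ff` → engrave (S263, F3949). Control points (SVG): P0=(86.863,19.591), P1=(74.594,18.940), P2=(59.638,45.194); sampled at t=k/5. Machine vertices: (86.863,60.706) → (81.848,59.890) → (76.618,56.922) → (71.173,51.801) → (65.513,44.528) → (59.638,35.103). Open path.

**Shape 3** — `<path>` quadratic bezier, stroke `#ff00ff` → engrave (S263, F3949). Control points (SVG): P0=(139.203,15.675), P1=(84.601,33.580), P2=(59.855,47.927); sampled at t=k/5. Machine vertices: (139.203,64.622) → (118.556,57.602) → (100.298,50.867) → (84.429,44.417) → (70.948,38.251) → (59.855,32.370). Open path.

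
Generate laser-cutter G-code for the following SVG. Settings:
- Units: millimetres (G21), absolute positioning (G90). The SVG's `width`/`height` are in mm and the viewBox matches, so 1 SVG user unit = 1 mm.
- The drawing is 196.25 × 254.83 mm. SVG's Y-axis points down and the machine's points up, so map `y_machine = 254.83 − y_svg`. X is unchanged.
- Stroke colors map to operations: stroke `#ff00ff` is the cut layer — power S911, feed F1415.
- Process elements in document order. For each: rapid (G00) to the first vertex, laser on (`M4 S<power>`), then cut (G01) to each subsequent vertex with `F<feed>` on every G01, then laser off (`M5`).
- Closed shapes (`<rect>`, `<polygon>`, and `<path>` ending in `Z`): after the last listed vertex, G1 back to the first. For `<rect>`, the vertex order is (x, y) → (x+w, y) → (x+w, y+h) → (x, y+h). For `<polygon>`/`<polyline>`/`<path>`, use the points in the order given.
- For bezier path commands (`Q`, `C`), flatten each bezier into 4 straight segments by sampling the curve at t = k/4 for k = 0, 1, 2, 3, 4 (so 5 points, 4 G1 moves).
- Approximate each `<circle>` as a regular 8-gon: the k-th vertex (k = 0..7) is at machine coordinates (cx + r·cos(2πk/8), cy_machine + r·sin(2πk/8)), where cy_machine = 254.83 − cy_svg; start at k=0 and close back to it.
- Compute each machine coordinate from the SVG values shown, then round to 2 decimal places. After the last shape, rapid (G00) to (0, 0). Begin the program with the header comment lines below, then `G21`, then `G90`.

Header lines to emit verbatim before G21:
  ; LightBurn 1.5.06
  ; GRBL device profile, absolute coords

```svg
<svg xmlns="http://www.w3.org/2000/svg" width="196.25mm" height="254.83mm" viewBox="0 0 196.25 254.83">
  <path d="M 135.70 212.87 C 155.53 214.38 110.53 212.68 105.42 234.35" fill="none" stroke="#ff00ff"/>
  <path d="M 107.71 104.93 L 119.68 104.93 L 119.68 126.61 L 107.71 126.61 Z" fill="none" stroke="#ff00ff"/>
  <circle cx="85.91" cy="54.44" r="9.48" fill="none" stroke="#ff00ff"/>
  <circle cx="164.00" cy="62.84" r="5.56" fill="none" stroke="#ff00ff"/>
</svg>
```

; LightBurn 1.5.06
; GRBL device profile, absolute coords
G21
G90
G00 X135.70 Y41.96
M4 S911
G01 X140.05 Y41.01 F1415
G01 X129.91 Y38.78 F1415
G01 X115.10 Y32.77 F1415
G01 X105.42 Y20.48 F1415
M5
G00 X107.71 Y149.90
M4 S911
G01 X119.68 Y149.90 F1415
G01 X119.68 Y128.22 F1415
G01 X107.71 Y128.22 F1415
G01 X107.71 Y149.90 F1415
M5
G00 X95.39 Y200.39
M4 S911
G01 X92.61 Y207.09 F1415
G01 X85.91 Y209.87 F1415
G01 X79.21 Y207.09 F1415
G01 X76.43 Y200.39 F1415
G01 X79.21 Y193.69 F1415
G01 X85.91 Y190.91 F1415
G01 X92.61 Y193.69 F1415
G01 X95.39 Y200.39 F1415
M5
G00 X169.56 Y191.99
M4 S911
G01 X167.93 Y195.92 F1415
G01 X164.00 Y197.55 F1415
G01 X160.07 Y195.92 F1415
G01 X158.44 Y191.99 F1415
G01 X160.07 Y188.06 F1415
G01 X164.00 Y186.43 F1415
G01 X167.93 Y188.06 F1415
G01 X169.56 Y191.99 F1415
M5
G00 X0.00 Y0.00

viewBox `0 0 196.25 254.83` with mm width/height → 1 unit = 1 mm. Flip: y_m = 254.83 − y_svg.

**Shape 1** — `<path>` cubic bezier, stroke `#ff00ff` → cut (S911, F1415). Control points (SVG): P0=(135.70,212.87), P1=(155.53,214.38), P2=(110.53,212.68), P3=(105.42,234.35); sampled at t=k/4. Machine vertices: (135.70,41.96) → (140.05,41.01) → (129.91,38.78) → (115.10,32.77) → (105.42,20.48). Open path.

**Shape 2** — `<path>` rectangle, stroke `#ff00ff` → cut (S911, F1415). Machine vertices: (107.71,149.90) → (119.68,149.90) → (119.68,128.22) → (107.71,128.22) → (107.71,149.90). Closed: final G1 returns to the first vertex.

**Shape 3** — `<circle>` circle, stroke `#ff00ff` → cut (S911, F1415). Machine vertices: (95.39,200.39) → (92.61,207.09) → (85.91,209.87) → (79.21,207.09) → (76.43,200.39) → (79.21,193.69) → (85.91,190.91) → (92.61,193.69) → (95.39,200.39). Closed: final G1 returns to the first vertex.

**Shape 4** — `<circle>` circle, stroke `#ff00ff` → cut (S911, F1415). Machine vertices: (169.56,191.99) → (167.93,195.92) → (164.00,197.55) → (160.07,195.92) → (158.44,191.99) → (160.07,188.06) → (164.00,186.43) → (167.93,188.06) → (169.56,191.99). Closed: final G1 returns to the first vertex.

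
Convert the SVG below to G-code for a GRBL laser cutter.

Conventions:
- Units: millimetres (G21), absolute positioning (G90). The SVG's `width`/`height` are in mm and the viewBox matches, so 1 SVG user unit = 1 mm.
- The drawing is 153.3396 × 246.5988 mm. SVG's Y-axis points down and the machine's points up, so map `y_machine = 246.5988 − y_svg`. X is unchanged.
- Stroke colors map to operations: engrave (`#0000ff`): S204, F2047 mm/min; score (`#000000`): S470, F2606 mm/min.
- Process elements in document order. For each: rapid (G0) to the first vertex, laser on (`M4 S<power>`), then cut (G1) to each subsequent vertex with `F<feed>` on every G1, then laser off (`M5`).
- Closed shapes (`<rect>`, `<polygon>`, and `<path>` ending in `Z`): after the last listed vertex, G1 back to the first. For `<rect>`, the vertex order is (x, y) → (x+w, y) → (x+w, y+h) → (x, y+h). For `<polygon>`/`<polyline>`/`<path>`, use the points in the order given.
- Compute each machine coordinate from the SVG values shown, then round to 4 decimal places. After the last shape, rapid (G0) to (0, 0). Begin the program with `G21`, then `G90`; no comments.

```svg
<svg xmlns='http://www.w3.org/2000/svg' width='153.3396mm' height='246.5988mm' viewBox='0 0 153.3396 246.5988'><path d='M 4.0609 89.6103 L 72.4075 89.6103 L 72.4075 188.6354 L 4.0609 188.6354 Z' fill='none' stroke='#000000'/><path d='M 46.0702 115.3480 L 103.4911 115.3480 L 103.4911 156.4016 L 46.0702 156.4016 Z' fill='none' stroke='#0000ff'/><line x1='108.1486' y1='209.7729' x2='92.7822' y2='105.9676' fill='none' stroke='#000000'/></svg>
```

G21
G90
G0 X4.0609 Y156.9885
M4 S470
G1 X72.4075 Y156.9885 F2606
G1 X72.4075 Y57.9634 F2606
G1 X4.0609 Y57.9634 F2606
G1 X4.0609 Y156.9885 F2606
M5
G0 X46.0702 Y131.2508
M4 S204
G1 X103.4911 Y131.2508 F2047
G1 X103.4911 Y90.1972 F2047
G1 X46.0702 Y90.1972 F2047
G1 X46.0702 Y131.2508 F2047
M5
G0 X108.1486 Y36.8259
M4 S470
G1 X92.7822 Y140.6312 F2606
M5
G0 X0.0000 Y0.0000

Since the viewBox matches the mm dimensions, user units are millimetres directly. The only transform is the Y-flip y_m = 246.5988 − y_svg.

Shape 1 is a rectangle drawn with `<path>`. Its stroke #000000 means score at S470, F2606. After flipping Y the toolpath is (4.0609,156.9885) → (72.4075,156.9885) → (72.4075,57.9634) → (4.0609,57.9634) → (4.0609,156.9885), returning to the start.

Shape 2 is a rectangle drawn with `<path>`. Its stroke #0000ff means engrave at S204, F2047. After flipping Y the toolpath is (46.0702,131.2508) → (103.4911,131.2508) → (103.4911,90.1972) → (46.0702,90.1972) → (46.0702,131.2508), returning to the start.

Shape 3 is a line segment drawn with `<line>`. Its stroke #000000 means score at S470, F2606. After flipping Y the toolpath is (108.1486,36.8259) → (92.7822,140.6312).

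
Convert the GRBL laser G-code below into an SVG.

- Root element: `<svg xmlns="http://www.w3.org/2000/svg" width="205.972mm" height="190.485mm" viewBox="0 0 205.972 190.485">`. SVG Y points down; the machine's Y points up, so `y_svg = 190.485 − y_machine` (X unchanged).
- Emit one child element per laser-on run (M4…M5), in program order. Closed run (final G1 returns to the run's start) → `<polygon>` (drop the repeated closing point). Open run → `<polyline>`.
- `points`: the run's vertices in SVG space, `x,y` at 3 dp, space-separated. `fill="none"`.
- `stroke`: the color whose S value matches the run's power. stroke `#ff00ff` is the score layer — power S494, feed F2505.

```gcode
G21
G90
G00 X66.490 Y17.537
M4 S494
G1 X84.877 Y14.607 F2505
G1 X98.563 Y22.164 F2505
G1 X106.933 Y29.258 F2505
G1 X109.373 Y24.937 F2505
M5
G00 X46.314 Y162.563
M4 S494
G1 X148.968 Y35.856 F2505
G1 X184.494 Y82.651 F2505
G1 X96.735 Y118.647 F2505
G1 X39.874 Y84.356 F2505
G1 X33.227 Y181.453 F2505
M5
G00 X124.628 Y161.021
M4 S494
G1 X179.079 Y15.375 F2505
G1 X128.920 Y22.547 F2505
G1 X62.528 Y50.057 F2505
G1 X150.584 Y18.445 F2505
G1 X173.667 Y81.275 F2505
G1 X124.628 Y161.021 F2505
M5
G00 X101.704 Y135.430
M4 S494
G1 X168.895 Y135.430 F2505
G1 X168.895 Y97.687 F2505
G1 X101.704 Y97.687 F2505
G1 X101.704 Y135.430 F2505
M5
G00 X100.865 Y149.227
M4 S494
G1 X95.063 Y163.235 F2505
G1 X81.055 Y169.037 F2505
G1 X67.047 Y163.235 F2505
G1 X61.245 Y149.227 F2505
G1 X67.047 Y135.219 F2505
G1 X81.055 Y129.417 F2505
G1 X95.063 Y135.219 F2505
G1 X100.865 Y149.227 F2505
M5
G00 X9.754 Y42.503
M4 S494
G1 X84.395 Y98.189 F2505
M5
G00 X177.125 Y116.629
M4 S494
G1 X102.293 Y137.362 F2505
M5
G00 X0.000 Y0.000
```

Each laser-on run becomes one SVG element. Flip Y back into SVG space with y_svg = 190.485 − y_machine. Every run uses S494, so all elements get stroke `#ff00ff` (score).

Run 1: The run is open, so emit a `<polyline>` with points (Y-flipped): 66.490,172.948 84.877,175.878 98.563,168.321 106.933,161.227 109.373,165.548.

Run 2: The run is open, so emit a `<polyline>` with points (Y-flipped): 46.314,27.922 148.968,154.629 184.494,107.834 96.735,71.838 39.874,106.129 33.227,9.032.

Run 3: The run returns to its start, so emit a `<polygon>` with points (Y-flipped): 124.628,29.464 179.079,175.110 128.920,167.938 62.528,140.428 150.584,172.040 173.667,109.210.

Run 4: The run returns to its start, so emit a `<polygon>` with points (Y-flipped): 101.704,55.055 168.895,55.055 168.895,92.798 101.704,92.798.

Run 5: The run returns to its start, so emit a `<polygon>` with points (Y-flipped): 100.865,41.258 95.063,27.250 81.055,21.448 67.047,27.250 61.245,41.258 67.047,55.266 81.055,61.068 95.063,55.266.

Run 6: The run is open, so emit a `<polyline>` with points (Y-flipped): 9.754,147.982 84.395,92.296.

Run 7: The run is open, so emit a `<polyline>` with points (Y-flipped): 177.125,73.856 102.293,53.123.

<svg xmlns="http://www.w3.org/2000/svg" width="205.972mm" height="190.485mm" viewBox="0 0 205.972 190.485">
  <polyline points="66.490,172.948 84.877,175.878 98.563,168.321 106.933,161.227 109.373,165.548" fill="none" stroke="#ff00ff"/>
  <polyline points="46.314,27.922 148.968,154.629 184.494,107.834 96.735,71.838 39.874,106.129 33.227,9.032" fill="none" stroke="#ff00ff"/>
  <polygon points="124.628,29.464 179.079,175.110 128.920,167.938 62.528,140.428 150.584,172.040 173.667,109.210" fill="none" stroke="#ff00ff"/>
  <polygon points="101.704,55.055 168.895,55.055 168.895,92.798 101.704,92.798" fill="none" stroke="#ff00ff"/>
  <polygon points="100.865,41.258 95.063,27.250 81.055,21.448 67.047,27.250 61.245,41.258 67.047,55.266 81.055,61.068 95.063,55.266" fill="none" stroke="#ff00ff"/>
  <polyline points="9.754,147.982 84.395,92.296" fill="none" stroke="#ff00ff"/>
  <polyline points="177.125,73.856 102.293,53.123" fill="none" stroke="#ff00ff"/>
</svg>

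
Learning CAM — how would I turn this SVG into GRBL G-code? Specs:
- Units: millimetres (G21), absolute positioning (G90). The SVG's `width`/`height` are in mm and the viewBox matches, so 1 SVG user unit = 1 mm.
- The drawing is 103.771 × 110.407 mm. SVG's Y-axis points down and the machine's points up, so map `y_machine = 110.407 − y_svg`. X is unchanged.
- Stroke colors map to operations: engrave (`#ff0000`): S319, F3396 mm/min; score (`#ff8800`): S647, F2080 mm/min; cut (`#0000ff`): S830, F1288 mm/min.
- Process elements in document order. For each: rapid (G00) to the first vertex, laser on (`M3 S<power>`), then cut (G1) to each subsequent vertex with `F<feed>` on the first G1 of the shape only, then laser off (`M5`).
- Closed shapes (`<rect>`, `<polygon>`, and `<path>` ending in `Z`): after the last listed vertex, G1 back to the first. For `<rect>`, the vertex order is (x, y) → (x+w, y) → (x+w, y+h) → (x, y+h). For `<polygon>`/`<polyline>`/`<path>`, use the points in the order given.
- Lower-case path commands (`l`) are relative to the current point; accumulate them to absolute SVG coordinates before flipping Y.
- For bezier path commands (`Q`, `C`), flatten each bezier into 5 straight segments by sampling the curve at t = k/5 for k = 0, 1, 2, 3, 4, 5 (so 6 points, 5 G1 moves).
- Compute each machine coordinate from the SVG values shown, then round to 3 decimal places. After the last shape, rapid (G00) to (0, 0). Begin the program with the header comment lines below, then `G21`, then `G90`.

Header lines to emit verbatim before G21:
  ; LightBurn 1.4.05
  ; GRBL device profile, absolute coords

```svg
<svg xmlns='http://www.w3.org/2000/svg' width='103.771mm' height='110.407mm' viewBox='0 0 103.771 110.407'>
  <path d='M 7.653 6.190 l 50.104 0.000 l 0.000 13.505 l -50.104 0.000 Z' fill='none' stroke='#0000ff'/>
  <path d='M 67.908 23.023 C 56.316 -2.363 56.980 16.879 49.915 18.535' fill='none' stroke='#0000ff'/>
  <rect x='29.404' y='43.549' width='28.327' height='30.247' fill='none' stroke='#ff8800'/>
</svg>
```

1 u = 1 mm; y_m = 110.407 − y.

[1] `<path>` rectangle, #0000ff→cut S830 F1288: (7.653,104.217) → (57.757,104.217) → (57.757,90.712) → (7.653,90.712) → (7.653,104.217) (closed)

[2] `<path>` cubic bezier, #0000ff→cut S830 F1288: (67.908,87.384) → (62.264,97.758) → (58.601,100.407) → (55.962,98.319) → (53.386,94.478) → (49.915,91.872)

[3] `<rect>` rectangle, #ff8800→score S647 F2080: (29.404,66.858) → (57.731,66.858) → (57.731,36.611) → (29.404,36.611) → (29.404,66.858) (closed)

; LightBurn 1.4.05
; GRBL device profile, absolute coords
G21
G90
G00 X7.653 Y104.217
M3 S830
G1 X57.757 Y104.217 F1288
G1 X57.757 Y90.712
G1 X7.653 Y90.712
G1 X7.653 Y104.217
M5
G00 X67.908 Y87.384
M3 S830
G1 X62.264 Y97.758 F1288
G1 X58.601 Y100.407
G1 X55.962 Y98.319
G1 X53.386 Y94.478
G1 X49.915 Y91.872
M5
G00 X29.404 Y66.858
M3 S647
G1 X57.731 Y66.858 F2080
G1 X57.731 Y36.611
G1 X29.404 Y36.611
G1 X29.404 Y66.858
M5
G00 X0.000 Y0.000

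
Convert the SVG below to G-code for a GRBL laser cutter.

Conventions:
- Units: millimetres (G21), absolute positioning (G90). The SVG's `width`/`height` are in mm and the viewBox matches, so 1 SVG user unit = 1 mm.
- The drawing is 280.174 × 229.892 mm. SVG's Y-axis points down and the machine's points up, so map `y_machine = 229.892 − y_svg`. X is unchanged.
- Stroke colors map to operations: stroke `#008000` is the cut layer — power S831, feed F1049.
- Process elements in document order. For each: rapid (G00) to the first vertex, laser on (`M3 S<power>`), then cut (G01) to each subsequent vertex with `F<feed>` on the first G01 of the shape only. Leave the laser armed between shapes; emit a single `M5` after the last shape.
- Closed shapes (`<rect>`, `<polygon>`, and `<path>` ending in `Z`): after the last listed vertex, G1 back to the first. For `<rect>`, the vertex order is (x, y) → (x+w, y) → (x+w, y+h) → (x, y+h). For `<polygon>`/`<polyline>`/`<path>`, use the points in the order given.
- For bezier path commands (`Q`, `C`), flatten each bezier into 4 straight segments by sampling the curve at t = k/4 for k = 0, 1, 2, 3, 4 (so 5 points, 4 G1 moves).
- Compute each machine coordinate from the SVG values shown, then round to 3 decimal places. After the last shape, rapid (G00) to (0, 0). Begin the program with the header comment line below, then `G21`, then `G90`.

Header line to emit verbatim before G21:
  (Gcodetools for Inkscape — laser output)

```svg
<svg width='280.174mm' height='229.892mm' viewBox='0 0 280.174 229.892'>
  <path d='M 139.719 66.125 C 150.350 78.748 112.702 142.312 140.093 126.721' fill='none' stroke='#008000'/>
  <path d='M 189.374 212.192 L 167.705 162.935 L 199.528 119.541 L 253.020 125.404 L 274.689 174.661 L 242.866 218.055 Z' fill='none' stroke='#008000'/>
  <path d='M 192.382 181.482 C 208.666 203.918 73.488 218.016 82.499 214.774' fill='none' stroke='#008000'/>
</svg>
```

(Gcodetools for Inkscape — laser output)
G21
G90
G00 X139.719 Y163.767
M3 S831
G01 X140.411 Y146.781 F1049
G01 X133.621 Y122.889
G01 X129.974 Y104.287
G01 X140.093 Y103.171
G00 X189.374 Y17.700
M3 S831
G01 X167.705 Y66.957 F1049
G01 X199.528 Y110.351
G01 X253.020 Y104.488
G01 X274.689 Y55.231
G01 X242.866 Y11.837
G01 X189.374 Y17.700
G00 X192.382 Y48.410
M3 S831
G01 X180.815 Y33.287 F1049
G01 X140.168 Y22.135
G01 X98.157 Y15.797
G01 X82.499 Y15.118
M5
G00 X0.000 Y0.000

Since the viewBox matches the mm dimensions, user units are millimetres directly. The only transform is the Y-flip y_m = 229.892 − y_svg.

Shape 1 is a cubic bezier drawn with `<path>`. Its stroke #008000 means cut at S831, F1049. After flipping Y the toolpath is (139.719,163.767) → (140.411,146.781) → (133.621,122.889) → (129.974,104.287) → (140.093,103.171).

Shape 2 is a regular polygon drawn with `<path>`. Its stroke #008000 means cut at S831, F1049. After flipping Y the toolpath is (189.374,17.700) → (167.705,66.957) → (199.528,110.351) → (253.020,104.488) → (274.689,55.231) → (242.866,11.837) → (189.374,17.700), returning to the start.

Shape 3 is a cubic bezier drawn with `<path>`. Its stroke #008000 means cut at S831, F1049. After flipping Y the toolpath is (192.382,48.410) → (180.815,33.287) → (140.168,22.135) → (98.157,15.797) → (82.499,15.118).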